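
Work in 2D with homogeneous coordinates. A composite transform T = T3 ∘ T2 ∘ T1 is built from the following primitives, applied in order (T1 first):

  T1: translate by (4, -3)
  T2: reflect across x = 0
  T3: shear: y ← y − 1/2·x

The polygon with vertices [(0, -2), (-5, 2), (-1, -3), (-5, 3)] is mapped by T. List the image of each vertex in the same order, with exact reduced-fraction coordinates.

T1 translate by (4, -3): (0, -2) → (4, -5); (-5, 2) → (-1, -1); (-1, -3) → (3, -6); (-5, 3) → (-1, 0)
T2 reflect across x = 0: (4, -5) → (-4, -5); (-1, -1) → (1, -1); (3, -6) → (-3, -6); (-1, 0) → (1, 0)
T3 shear: y ← y − 1/2·x: (-4, -5) → (-4, -3); (1, -1) → (1, -3/2); (-3, -6) → (-3, -9/2); (1, 0) → (1, -1/2)

image vertices: (-4, -3), (1, -3/2), (-3, -9/2), (1, -1/2)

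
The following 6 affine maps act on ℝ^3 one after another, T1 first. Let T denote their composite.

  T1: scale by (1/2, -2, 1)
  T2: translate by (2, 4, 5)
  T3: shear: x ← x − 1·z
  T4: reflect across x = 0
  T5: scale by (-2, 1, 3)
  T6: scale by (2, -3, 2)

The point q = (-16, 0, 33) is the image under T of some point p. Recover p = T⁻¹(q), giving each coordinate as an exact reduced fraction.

p = (-1, 2, 1/2)

T1 = [1/2 0 0 0; 0 -2 0 0; 0 0 1 0; 0 0 0 1]
T2·T1 = [1/2 0 0 2; 0 -2 0 4; 0 0 1 5; 0 0 0 1]
T3·…·T1 = [1/2 0 -1 -3; 0 -2 0 4; 0 0 1 5; 0 0 0 1]
T4·…·T1 = [-1/2 0 1 3; 0 -2 0 4; 0 0 1 5; 0 0 0 1]
T5·…·T1 = [1 0 -2 -6; 0 -2 0 4; 0 0 3 15; 0 0 0 1]
T6·…·T1 = [2 0 -4 -12; 0 6 0 -12; 0 0 6 30; 0 0 0 1]
det M = 72; M⁻¹ = [1/2 0 1/3 -4; 0 1/6 0 2; 0 0 1/6 -5; 0 0 0 1]
M⁻¹ · (-16, 0, 33)ᵀ = (-1, 2, 1/2)ᵀ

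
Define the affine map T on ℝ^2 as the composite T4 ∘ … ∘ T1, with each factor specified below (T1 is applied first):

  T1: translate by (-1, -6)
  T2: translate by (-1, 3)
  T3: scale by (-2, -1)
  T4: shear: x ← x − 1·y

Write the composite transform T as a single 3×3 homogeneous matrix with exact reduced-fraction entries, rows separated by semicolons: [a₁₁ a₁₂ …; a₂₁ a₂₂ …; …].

T1 = [1 0 -1; 0 1 -6; 0 0 1]
T2·T1 = [1 0 -2; 0 1 -3; 0 0 1]
T3·…·T1 = [-2 0 4; 0 -1 3; 0 0 1]
T4·…·T1 = [-2 1 1; 0 -1 3; 0 0 1]

T = [-2 1 1; 0 -1 3; 0 0 1]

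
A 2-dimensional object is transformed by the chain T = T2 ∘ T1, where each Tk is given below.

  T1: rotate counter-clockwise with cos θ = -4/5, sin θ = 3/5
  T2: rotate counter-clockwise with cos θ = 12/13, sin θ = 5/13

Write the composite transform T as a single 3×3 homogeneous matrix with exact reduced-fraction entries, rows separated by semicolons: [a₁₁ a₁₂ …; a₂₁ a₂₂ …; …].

T1 = [-4/5 -3/5 0; 3/5 -4/5 0; 0 0 1]
T2·T1 = [-63/65 -16/65 0; 16/65 -63/65 0; 0 0 1]

T = [-63/65 -16/65 0; 16/65 -63/65 0; 0 0 1]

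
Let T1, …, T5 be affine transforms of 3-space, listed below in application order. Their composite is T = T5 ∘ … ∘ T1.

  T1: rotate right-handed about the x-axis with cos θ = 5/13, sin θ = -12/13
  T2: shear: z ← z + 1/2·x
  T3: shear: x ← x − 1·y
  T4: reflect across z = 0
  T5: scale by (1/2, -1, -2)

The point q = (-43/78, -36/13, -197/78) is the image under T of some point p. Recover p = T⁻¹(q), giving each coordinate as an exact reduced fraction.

T1 = [1 0 0 0; 0 5/13 12/13 0; 0 -12/13 5/13 0; 0 0 0 1]
T2·T1 = [1 0 0 0; 0 5/13 12/13 0; 1/2 -12/13 5/13 0; 0 0 0 1]
T3·…·T1 = [1 -5/13 -12/13 0; 0 5/13 12/13 0; 1/2 -12/13 5/13 0; 0 0 0 1]
T4·…·T1 = [1 -5/13 -12/13 0; 0 5/13 12/13 0; -1/2 12/13 -5/13 0; 0 0 0 1]
T5·…·T1 = [1/2 -5/26 -6/13 0; 0 -5/13 -12/13 0; 1 -24/13 10/13 0; 0 0 0 1]
det M = -1; M⁻¹ = [2 -1 0 0; 12/13 -11/13 -6/13 0; -5/13 -19/26 5/26 0; 0 0 0 1]
M⁻¹ · (-43/78, -36/13, -197/78)ᵀ = (5/3, 3, 7/4)ᵀ

p = (5/3, 3, 7/4)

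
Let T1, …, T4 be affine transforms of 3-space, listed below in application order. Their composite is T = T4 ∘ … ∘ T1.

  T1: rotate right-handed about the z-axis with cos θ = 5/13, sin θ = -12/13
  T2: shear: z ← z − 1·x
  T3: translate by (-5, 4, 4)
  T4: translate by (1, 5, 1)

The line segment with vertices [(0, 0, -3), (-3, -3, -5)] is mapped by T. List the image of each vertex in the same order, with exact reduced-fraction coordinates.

T1 rotate right-handed about the z-axis with cos θ = 5/13, sin θ = -12/13: (0, 0, -3) → (0, 0, -3); (-3, -3, -5) → (-51/13, 21/13, -5)
T2 shear: z ← z − 1·x: (0, 0, -3) → (0, 0, -3); (-51/13, 21/13, -5) → (-51/13, 21/13, -14/13)
T3 translate by (-5, 4, 4): (0, 0, -3) → (-5, 4, 1); (-51/13, 21/13, -14/13) → (-116/13, 73/13, 38/13)
T4 translate by (1, 5, 1): (-5, 4, 1) → (-4, 9, 2); (-116/13, 73/13, 38/13) → (-103/13, 138/13, 51/13)

image vertices: (-4, 9, 2), (-103/13, 138/13, 51/13)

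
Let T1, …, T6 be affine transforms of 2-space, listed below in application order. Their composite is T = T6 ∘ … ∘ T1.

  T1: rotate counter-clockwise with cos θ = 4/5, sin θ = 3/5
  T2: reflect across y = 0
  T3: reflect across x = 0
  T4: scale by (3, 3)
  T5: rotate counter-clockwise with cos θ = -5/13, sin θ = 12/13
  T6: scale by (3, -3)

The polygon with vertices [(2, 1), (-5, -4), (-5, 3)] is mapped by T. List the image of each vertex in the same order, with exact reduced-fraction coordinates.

T1 rotate counter-clockwise with cos θ = 4/5, sin θ = 3/5: (2, 1) → (1, 2); (-5, -4) → (-8/5, -31/5); (-5, 3) → (-29/5, -3/5)
T2 reflect across y = 0: (1, 2) → (1, -2); (-8/5, -31/5) → (-8/5, 31/5); (-29/5, -3/5) → (-29/5, 3/5)
T3 reflect across x = 0: (1, -2) → (-1, -2); (-8/5, 31/5) → (8/5, 31/5); (-29/5, 3/5) → (29/5, 3/5)
T4 scale by (3, 3): (-1, -2) → (-3, -6); (8/5, 31/5) → (24/5, 93/5); (29/5, 3/5) → (87/5, 9/5)
T5 rotate counter-clockwise with cos θ = -5/13, sin θ = 12/13: (-3, -6) → (87/13, -6/13); (24/5, 93/5) → (-1236/65, -177/65); (87/5, 9/5) → (-543/65, 999/65)
T6 scale by (3, -3): (87/13, -6/13) → (261/13, 18/13); (-1236/65, -177/65) → (-3708/65, 531/65); (-543/65, 999/65) → (-1629/65, -2997/65)

image vertices: (261/13, 18/13), (-3708/65, 531/65), (-1629/65, -2997/65)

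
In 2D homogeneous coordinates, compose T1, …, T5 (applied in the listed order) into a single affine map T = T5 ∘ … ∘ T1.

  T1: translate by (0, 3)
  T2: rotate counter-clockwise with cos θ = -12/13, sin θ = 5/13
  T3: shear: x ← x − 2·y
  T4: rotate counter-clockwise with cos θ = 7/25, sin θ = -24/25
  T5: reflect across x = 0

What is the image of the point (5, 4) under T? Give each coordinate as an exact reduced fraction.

T(p) = (251/65, -193/65)

T1 translate by (0, 3): (5, 4) → (5, 7)
T2 rotate counter-clockwise with cos θ = -12/13, sin θ = 5/13: (5, 7) → (-95/13, -59/13)
T3 shear: x ← x − 2·y: (-95/13, -59/13) → (23/13, -59/13)
T4 rotate counter-clockwise with cos θ = 7/25, sin θ = -24/25: (23/13, -59/13) → (-251/65, -193/65)
T5 reflect across x = 0: (-251/65, -193/65) → (251/65, -193/65)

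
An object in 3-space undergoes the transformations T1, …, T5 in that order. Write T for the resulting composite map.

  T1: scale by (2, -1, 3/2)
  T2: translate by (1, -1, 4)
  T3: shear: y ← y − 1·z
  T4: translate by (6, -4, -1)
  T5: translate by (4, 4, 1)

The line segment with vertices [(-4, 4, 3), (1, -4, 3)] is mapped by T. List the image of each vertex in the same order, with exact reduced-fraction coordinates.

image vertices: (3, -27/2, 17/2), (13, -11/2, 17/2)

T1 scale by (2, -1, 3/2): (-4, 4, 3) → (-8, -4, 9/2); (1, -4, 3) → (2, 4, 9/2)
T2 translate by (1, -1, 4): (-8, -4, 9/2) → (-7, -5, 17/2); (2, 4, 9/2) → (3, 3, 17/2)
T3 shear: y ← y − 1·z: (-7, -5, 17/2) → (-7, -27/2, 17/2); (3, 3, 17/2) → (3, -11/2, 17/2)
T4 translate by (6, -4, -1): (-7, -27/2, 17/2) → (-1, -35/2, 15/2); (3, -11/2, 17/2) → (9, -19/2, 15/2)
T5 translate by (4, 4, 1): (-1, -35/2, 15/2) → (3, -27/2, 17/2); (9, -19/2, 15/2) → (13, -11/2, 17/2)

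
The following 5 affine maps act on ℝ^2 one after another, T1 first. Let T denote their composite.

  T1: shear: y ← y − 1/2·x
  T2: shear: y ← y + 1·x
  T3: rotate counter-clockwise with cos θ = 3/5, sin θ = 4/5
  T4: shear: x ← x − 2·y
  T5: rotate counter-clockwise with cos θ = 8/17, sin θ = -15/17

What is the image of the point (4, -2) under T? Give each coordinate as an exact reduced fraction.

T1 shear: y ← y − 1/2·x: (4, -2) → (4, -4)
T2 shear: y ← y + 1·x: (4, -4) → (4, 0)
T3 rotate counter-clockwise with cos θ = 3/5, sin θ = 4/5: (4, 0) → (12/5, 16/5)
T4 shear: x ← x − 2·y: (12/5, 16/5) → (-4, 16/5)
T5 rotate counter-clockwise with cos θ = 8/17, sin θ = -15/17: (-4, 16/5) → (16/17, 428/85)

T(p) = (16/17, 428/85)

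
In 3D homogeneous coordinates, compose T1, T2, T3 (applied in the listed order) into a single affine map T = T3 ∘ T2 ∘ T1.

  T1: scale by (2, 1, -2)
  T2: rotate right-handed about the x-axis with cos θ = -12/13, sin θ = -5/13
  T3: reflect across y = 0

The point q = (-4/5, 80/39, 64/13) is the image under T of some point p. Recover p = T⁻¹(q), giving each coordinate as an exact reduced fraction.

T1 = [2 0 0 0; 0 1 0 0; 0 0 -2 0; 0 0 0 1]
T2·T1 = [2 0 0 0; 0 -12/13 -10/13 0; 0 -5/13 24/13 0; 0 0 0 1]
T3·…·T1 = [2 0 0 0; 0 12/13 10/13 0; 0 -5/13 24/13 0; 0 0 0 1]
det M = 4; M⁻¹ = [1/2 0 0 0; 0 12/13 -5/13 0; 0 5/26 6/13 0; 0 0 0 1]
M⁻¹ · (-4/5, 80/39, 64/13)ᵀ = (-2/5, 0, 8/3)ᵀ

p = (-2/5, 0, 8/3)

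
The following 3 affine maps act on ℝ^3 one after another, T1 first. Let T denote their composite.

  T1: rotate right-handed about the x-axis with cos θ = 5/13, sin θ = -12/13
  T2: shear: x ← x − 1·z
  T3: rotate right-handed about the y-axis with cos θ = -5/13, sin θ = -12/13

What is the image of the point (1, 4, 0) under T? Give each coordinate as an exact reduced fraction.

T1 rotate right-handed about the x-axis with cos θ = 5/13, sin θ = -12/13: (1, 4, 0) → (1, 20/13, -48/13)
T2 shear: x ← x − 1·z: (1, 20/13, -48/13) → (61/13, 20/13, -48/13)
T3 rotate right-handed about the y-axis with cos θ = -5/13, sin θ = -12/13: (61/13, 20/13, -48/13) → (271/169, 20/13, 972/169)

T(p) = (271/169, 20/13, 972/169)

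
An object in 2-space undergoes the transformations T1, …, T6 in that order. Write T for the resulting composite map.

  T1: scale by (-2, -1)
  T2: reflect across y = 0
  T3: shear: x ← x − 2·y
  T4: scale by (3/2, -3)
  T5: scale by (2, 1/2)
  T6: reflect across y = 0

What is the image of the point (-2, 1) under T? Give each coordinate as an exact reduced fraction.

T(p) = (6, 3/2)

T1 scale by (-2, -1): (-2, 1) → (4, -1)
T2 reflect across y = 0: (4, -1) → (4, 1)
T3 shear: x ← x − 2·y: (4, 1) → (2, 1)
T4 scale by (3/2, -3): (2, 1) → (3, -3)
T5 scale by (2, 1/2): (3, -3) → (6, -3/2)
T6 reflect across y = 0: (6, -3/2) → (6, 3/2)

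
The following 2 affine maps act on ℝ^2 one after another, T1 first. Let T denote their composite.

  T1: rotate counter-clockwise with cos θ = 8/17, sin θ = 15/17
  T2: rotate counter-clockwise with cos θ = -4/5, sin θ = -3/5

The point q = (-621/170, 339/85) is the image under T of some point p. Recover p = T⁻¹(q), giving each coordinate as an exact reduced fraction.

T1 = [8/17 -15/17 0; 15/17 8/17 0; 0 0 1]
T2·T1 = [13/85 84/85 0; -84/85 13/85 0; 0 0 1]
det M = 1; M⁻¹ = [13/85 -84/85 0; 84/85 13/85 0; 0 0 1]
M⁻¹ · (-621/170, 339/85)ᵀ = (-9/2, -3)ᵀ

p = (-9/2, -3)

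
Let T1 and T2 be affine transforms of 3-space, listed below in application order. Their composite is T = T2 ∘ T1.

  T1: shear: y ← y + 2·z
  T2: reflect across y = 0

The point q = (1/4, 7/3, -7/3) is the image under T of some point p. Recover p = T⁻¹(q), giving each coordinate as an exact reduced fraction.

T1 = [1 0 0 0; 0 1 2 0; 0 0 1 0; 0 0 0 1]
T2·T1 = [1 0 0 0; 0 -1 -2 0; 0 0 1 0; 0 0 0 1]
det M = -1; M⁻¹ = [1 0 0 0; 0 -1 -2 0; 0 0 1 0; 0 0 0 1]
M⁻¹ · (1/4, 7/3, -7/3)ᵀ = (1/4, 7/3, -7/3)ᵀ

p = (1/4, 7/3, -7/3)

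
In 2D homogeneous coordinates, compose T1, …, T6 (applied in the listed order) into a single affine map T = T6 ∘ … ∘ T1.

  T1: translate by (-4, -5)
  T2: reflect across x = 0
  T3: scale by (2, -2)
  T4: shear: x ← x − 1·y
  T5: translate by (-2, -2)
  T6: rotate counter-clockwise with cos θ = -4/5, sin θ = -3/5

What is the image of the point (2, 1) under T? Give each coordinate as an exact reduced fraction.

T(p) = (42/5, -6/5)

T1 translate by (-4, -5): (2, 1) → (-2, -4)
T2 reflect across x = 0: (-2, -4) → (2, -4)
T3 scale by (2, -2): (2, -4) → (4, 8)
T4 shear: x ← x − 1·y: (4, 8) → (-4, 8)
T5 translate by (-2, -2): (-4, 8) → (-6, 6)
T6 rotate counter-clockwise with cos θ = -4/5, sin θ = -3/5: (-6, 6) → (42/5, -6/5)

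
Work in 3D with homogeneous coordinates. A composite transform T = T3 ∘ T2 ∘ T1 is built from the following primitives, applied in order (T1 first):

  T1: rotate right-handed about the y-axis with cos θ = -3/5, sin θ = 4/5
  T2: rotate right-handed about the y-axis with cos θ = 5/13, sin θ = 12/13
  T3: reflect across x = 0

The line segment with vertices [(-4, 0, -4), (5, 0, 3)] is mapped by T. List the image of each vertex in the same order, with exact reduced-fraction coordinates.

image vertices: (-316/65, 0, 188/65), (363/65, 0, -109/65)

T1 rotate right-handed about the y-axis with cos θ = -3/5, sin θ = 4/5: (-4, 0, -4) → (-4/5, 0, 28/5); (5, 0, 3) → (-3/5, 0, -29/5)
T2 rotate right-handed about the y-axis with cos θ = 5/13, sin θ = 12/13: (-4/5, 0, 28/5) → (316/65, 0, 188/65); (-3/5, 0, -29/5) → (-363/65, 0, -109/65)
T3 reflect across x = 0: (316/65, 0, 188/65) → (-316/65, 0, 188/65); (-363/65, 0, -109/65) → (363/65, 0, -109/65)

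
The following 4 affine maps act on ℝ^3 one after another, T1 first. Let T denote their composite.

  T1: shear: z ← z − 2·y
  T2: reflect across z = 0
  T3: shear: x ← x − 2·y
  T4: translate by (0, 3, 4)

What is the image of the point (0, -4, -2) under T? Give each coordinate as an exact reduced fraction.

T(p) = (8, -1, -2)

T1 shear: z ← z − 2·y: (0, -4, -2) → (0, -4, 6)
T2 reflect across z = 0: (0, -4, 6) → (0, -4, -6)
T3 shear: x ← x − 2·y: (0, -4, -6) → (8, -4, -6)
T4 translate by (0, 3, 4): (8, -4, -6) → (8, -1, -2)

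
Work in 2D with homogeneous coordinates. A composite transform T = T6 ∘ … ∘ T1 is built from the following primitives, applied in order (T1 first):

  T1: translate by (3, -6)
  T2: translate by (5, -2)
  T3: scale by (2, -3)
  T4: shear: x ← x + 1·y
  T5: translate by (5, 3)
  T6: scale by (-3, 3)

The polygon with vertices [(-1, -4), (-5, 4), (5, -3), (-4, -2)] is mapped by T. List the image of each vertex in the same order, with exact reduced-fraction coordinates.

T1 translate by (3, -6): (-1, -4) → (2, -10); (-5, 4) → (-2, -2); (5, -3) → (8, -9); (-4, -2) → (-1, -8)
T2 translate by (5, -2): (2, -10) → (7, -12); (-2, -2) → (3, -4); (8, -9) → (13, -11); (-1, -8) → (4, -10)
T3 scale by (2, -3): (7, -12) → (14, 36); (3, -4) → (6, 12); (13, -11) → (26, 33); (4, -10) → (8, 30)
T4 shear: x ← x + 1·y: (14, 36) → (50, 36); (6, 12) → (18, 12); (26, 33) → (59, 33); (8, 30) → (38, 30)
T5 translate by (5, 3): (50, 36) → (55, 39); (18, 12) → (23, 15); (59, 33) → (64, 36); (38, 30) → (43, 33)
T6 scale by (-3, 3): (55, 39) → (-165, 117); (23, 15) → (-69, 45); (64, 36) → (-192, 108); (43, 33) → (-129, 99)

image vertices: (-165, 117), (-69, 45), (-192, 108), (-129, 99)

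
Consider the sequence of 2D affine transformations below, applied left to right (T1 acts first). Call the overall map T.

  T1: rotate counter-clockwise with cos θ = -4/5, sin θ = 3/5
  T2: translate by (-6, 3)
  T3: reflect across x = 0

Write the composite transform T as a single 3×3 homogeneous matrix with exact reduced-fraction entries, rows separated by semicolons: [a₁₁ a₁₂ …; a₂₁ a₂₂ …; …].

T = [4/5 3/5 6; 3/5 -4/5 3; 0 0 1]

T1 = [-4/5 -3/5 0; 3/5 -4/5 0; 0 0 1]
T2·T1 = [-4/5 -3/5 -6; 3/5 -4/5 3; 0 0 1]
T3·…·T1 = [4/5 3/5 6; 3/5 -4/5 3; 0 0 1]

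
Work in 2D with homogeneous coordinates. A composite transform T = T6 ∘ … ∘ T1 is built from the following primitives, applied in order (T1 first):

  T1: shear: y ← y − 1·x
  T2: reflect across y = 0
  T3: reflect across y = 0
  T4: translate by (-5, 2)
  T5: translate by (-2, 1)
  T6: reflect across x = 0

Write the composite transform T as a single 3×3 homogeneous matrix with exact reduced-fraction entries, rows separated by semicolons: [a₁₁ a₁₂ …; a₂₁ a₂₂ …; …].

T1 = [1 0 0; -1 1 0; 0 0 1]
T2·T1 = [1 0 0; 1 -1 0; 0 0 1]
T3·…·T1 = [1 0 0; -1 1 0; 0 0 1]
T4·…·T1 = [1 0 -5; -1 1 2; 0 0 1]
T5·…·T1 = [1 0 -7; -1 1 3; 0 0 1]
T6·…·T1 = [-1 0 7; -1 1 3; 0 0 1]

T = [-1 0 7; -1 1 3; 0 0 1]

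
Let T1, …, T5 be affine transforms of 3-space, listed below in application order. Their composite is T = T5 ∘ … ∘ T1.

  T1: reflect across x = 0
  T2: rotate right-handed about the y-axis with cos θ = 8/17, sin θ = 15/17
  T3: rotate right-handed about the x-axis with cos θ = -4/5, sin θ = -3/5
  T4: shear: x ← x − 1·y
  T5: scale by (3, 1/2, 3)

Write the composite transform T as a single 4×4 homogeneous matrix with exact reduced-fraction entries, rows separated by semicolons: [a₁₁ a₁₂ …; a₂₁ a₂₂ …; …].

T = [-3 12/5 9/5 0; 9/34 -2/5 12/85 0; -36/17 -9/5 -96/85 0; 0 0 0 1]

T1 = [-1 0 0 0; 0 1 0 0; 0 0 1 0; 0 0 0 1]
T2·T1 = [-8/17 0 15/17 0; 0 1 0 0; 15/17 0 8/17 0; 0 0 0 1]
T3·…·T1 = [-8/17 0 15/17 0; 9/17 -4/5 24/85 0; -12/17 -3/5 -32/85 0; 0 0 0 1]
T4·…·T1 = [-1 4/5 3/5 0; 9/17 -4/5 24/85 0; -12/17 -3/5 -32/85 0; 0 0 0 1]
T5·…·T1 = [-3 12/5 9/5 0; 9/34 -2/5 12/85 0; -36/17 -9/5 -96/85 0; 0 0 0 1]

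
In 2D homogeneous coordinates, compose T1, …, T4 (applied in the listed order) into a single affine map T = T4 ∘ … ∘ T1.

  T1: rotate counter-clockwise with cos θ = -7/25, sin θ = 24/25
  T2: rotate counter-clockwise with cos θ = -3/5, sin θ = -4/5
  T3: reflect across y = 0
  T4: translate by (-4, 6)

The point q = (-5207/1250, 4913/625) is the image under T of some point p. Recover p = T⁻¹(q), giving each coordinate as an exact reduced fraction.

T1 = [-7/25 -24/25 0; 24/25 -7/25 0; 0 0 1]
T2·T1 = [117/125 44/125 0; -44/125 117/125 0; 0 0 1]
T3·…·T1 = [117/125 44/125 0; 44/125 -117/125 0; 0 0 1]
T4·…·T1 = [117/125 44/125 -4; 44/125 -117/125 6; 0 0 1]
det M = -1; M⁻¹ = [117/125 44/125 204/125; 44/125 -117/125 878/125; 0 0 1]
M⁻¹ · (-5207/1250, 4913/625)ᵀ = (1/2, -9/5)ᵀ

p = (1/2, -9/5)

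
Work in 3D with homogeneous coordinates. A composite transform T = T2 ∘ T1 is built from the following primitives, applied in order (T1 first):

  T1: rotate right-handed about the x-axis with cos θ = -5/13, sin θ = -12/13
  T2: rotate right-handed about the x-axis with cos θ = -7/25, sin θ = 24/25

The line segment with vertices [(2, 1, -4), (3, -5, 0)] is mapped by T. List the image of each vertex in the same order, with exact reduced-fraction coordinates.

image vertices: (2, 179/325, -1328/325), (3, -323/65, 36/65)

T1 rotate right-handed about the x-axis with cos θ = -5/13, sin θ = -12/13: (2, 1, -4) → (2, -53/13, 8/13); (3, -5, 0) → (3, 25/13, 60/13)
T2 rotate right-handed about the x-axis with cos θ = -7/25, sin θ = 24/25: (2, -53/13, 8/13) → (2, 179/325, -1328/325); (3, 25/13, 60/13) → (3, -323/65, 36/65)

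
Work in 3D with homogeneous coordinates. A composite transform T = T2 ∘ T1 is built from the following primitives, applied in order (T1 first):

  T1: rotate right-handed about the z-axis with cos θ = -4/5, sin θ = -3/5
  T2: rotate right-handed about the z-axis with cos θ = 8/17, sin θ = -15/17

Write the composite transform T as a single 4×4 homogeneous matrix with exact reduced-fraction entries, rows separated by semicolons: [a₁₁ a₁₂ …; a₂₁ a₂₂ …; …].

T = [-77/85 -36/85 0 0; 36/85 -77/85 0 0; 0 0 1 0; 0 0 0 1]

T1 = [-4/5 3/5 0 0; -3/5 -4/5 0 0; 0 0 1 0; 0 0 0 1]
T2·T1 = [-77/85 -36/85 0 0; 36/85 -77/85 0 0; 0 0 1 0; 0 0 0 1]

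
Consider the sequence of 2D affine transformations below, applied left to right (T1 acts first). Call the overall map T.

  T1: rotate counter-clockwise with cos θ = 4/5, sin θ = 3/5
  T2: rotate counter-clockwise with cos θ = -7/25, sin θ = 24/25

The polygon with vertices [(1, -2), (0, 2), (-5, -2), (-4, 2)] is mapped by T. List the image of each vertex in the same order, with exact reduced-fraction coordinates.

image vertices: (2/5, 11/5), (-6/5, -8/5), (26/5, -7/5), (2, -4)

T1 rotate counter-clockwise with cos θ = 4/5, sin θ = 3/5: (1, -2) → (2, -1); (0, 2) → (-6/5, 8/5); (-5, -2) → (-14/5, -23/5); (-4, 2) → (-22/5, -4/5)
T2 rotate counter-clockwise with cos θ = -7/25, sin θ = 24/25: (2, -1) → (2/5, 11/5); (-6/5, 8/5) → (-6/5, -8/5); (-14/5, -23/5) → (26/5, -7/5); (-22/5, -4/5) → (2, -4)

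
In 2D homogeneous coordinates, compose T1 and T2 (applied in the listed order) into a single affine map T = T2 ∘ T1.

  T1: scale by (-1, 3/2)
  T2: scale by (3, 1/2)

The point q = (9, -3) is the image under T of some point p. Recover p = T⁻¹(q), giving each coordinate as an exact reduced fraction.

p = (-3, -4)

T1 = [-1 0 0; 0 3/2 0; 0 0 1]
T2·T1 = [-3 0 0; 0 3/4 0; 0 0 1]
det M = -9/4; M⁻¹ = [-1/3 0 0; 0 4/3 0; 0 0 1]
M⁻¹ · (9, -3)ᵀ = (-3, -4)ᵀ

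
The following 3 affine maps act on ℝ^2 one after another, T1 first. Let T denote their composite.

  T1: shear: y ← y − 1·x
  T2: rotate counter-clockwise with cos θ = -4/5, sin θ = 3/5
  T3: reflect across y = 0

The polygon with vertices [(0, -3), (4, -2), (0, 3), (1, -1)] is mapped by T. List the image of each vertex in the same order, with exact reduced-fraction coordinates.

T1 shear: y ← y − 1·x: (0, -3) → (0, -3); (4, -2) → (4, -6); (0, 3) → (0, 3); (1, -1) → (1, -2)
T2 rotate counter-clockwise with cos θ = -4/5, sin θ = 3/5: (0, -3) → (9/5, 12/5); (4, -6) → (2/5, 36/5); (0, 3) → (-9/5, -12/5); (1, -2) → (2/5, 11/5)
T3 reflect across y = 0: (9/5, 12/5) → (9/5, -12/5); (2/5, 36/5) → (2/5, -36/5); (-9/5, -12/5) → (-9/5, 12/5); (2/5, 11/5) → (2/5, -11/5)

image vertices: (9/5, -12/5), (2/5, -36/5), (-9/5, 12/5), (2/5, -11/5)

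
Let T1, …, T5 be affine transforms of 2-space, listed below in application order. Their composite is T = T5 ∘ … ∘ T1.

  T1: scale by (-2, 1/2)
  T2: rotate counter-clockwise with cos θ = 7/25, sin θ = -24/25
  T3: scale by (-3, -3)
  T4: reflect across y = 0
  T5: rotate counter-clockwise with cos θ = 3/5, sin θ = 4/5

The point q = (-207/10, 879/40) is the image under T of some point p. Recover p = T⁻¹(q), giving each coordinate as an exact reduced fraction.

T1 = [-2 0 0; 0 1/2 0; 0 0 1]
T2·T1 = [-14/25 12/25 0; 48/25 7/50 0; 0 0 1]
T3·…·T1 = [42/25 -36/25 0; -144/25 -21/50 0; 0 0 1]
T4·…·T1 = [42/25 -36/25 0; 144/25 21/50 0; 0 0 1]
T5·…·T1 = [-18/5 -6/5 0; 24/5 -9/10 0; 0 0 1]
det M = 9; M⁻¹ = [-1/10 2/15 0; -8/15 -2/5 0; 0 0 1]
M⁻¹ · (-207/10, 879/40)ᵀ = (5, 9/4)ᵀ

p = (5, 9/4)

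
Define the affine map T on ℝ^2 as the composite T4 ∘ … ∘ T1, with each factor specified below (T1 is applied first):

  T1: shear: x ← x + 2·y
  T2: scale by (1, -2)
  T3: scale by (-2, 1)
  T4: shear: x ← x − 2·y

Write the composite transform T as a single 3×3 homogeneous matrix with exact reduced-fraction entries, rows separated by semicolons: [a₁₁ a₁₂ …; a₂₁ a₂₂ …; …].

T = [-2 0 0; 0 -2 0; 0 0 1]

T1 = [1 2 0; 0 1 0; 0 0 1]
T2·T1 = [1 2 0; 0 -2 0; 0 0 1]
T3·…·T1 = [-2 -4 0; 0 -2 0; 0 0 1]
T4·…·T1 = [-2 0 0; 0 -2 0; 0 0 1]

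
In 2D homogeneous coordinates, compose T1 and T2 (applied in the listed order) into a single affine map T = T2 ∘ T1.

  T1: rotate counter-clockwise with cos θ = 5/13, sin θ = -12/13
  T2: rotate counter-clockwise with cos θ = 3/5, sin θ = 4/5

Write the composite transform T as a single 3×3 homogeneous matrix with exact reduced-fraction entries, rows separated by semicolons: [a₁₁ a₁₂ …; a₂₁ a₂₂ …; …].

T1 = [5/13 12/13 0; -12/13 5/13 0; 0 0 1]
T2·T1 = [63/65 16/65 0; -16/65 63/65 0; 0 0 1]

T = [63/65 16/65 0; -16/65 63/65 0; 0 0 1]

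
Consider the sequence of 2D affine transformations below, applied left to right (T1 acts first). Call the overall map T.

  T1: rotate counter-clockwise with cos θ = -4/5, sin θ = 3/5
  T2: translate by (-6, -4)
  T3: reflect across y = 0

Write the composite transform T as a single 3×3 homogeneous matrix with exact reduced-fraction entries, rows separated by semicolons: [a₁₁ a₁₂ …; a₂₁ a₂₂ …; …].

T = [-4/5 -3/5 -6; -3/5 4/5 4; 0 0 1]

T1 = [-4/5 -3/5 0; 3/5 -4/5 0; 0 0 1]
T2·T1 = [-4/5 -3/5 -6; 3/5 -4/5 -4; 0 0 1]
T3·…·T1 = [-4/5 -3/5 -6; -3/5 4/5 4; 0 0 1]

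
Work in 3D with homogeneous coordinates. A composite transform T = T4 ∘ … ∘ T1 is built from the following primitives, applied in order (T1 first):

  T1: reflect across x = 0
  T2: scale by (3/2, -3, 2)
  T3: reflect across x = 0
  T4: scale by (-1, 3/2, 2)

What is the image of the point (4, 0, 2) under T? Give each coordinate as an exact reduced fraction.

T1 reflect across x = 0: (4, 0, 2) → (-4, 0, 2)
T2 scale by (3/2, -3, 2): (-4, 0, 2) → (-6, 0, 4)
T3 reflect across x = 0: (-6, 0, 4) → (6, 0, 4)
T4 scale by (-1, 3/2, 2): (6, 0, 4) → (-6, 0, 8)

T(p) = (-6, 0, 8)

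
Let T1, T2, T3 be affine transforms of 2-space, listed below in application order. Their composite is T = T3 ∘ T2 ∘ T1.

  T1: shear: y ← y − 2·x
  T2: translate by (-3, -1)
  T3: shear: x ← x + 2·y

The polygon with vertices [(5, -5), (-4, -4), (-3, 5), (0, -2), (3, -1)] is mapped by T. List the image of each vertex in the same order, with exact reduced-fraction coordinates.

image vertices: (-30, -16), (-1, 3), (14, 10), (-9, -3), (-16, -8)

T1 shear: y ← y − 2·x: (5, -5) → (5, -15); (-4, -4) → (-4, 4); (-3, 5) → (-3, 11); (0, -2) → (0, -2); (3, -1) → (3, -7)
T2 translate by (-3, -1): (5, -15) → (2, -16); (-4, 4) → (-7, 3); (-3, 11) → (-6, 10); (0, -2) → (-3, -3); (3, -7) → (0, -8)
T3 shear: x ← x + 2·y: (2, -16) → (-30, -16); (-7, 3) → (-1, 3); (-6, 10) → (14, 10); (-3, -3) → (-9, -3); (0, -8) → (-16, -8)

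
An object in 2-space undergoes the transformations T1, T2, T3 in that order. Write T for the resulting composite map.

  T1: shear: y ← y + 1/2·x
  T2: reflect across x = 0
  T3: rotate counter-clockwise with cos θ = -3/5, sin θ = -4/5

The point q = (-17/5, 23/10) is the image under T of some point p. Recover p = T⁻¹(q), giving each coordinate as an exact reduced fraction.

p = (-1/5, -4)

T1 = [1 0 0; 1/2 1 0; 0 0 1]
T2·T1 = [-1 0 0; 1/2 1 0; 0 0 1]
T3·…·T1 = [1 4/5 0; 1/2 -3/5 0; 0 0 1]
det M = -1; M⁻¹ = [3/5 4/5 0; 1/2 -1 0; 0 0 1]
M⁻¹ · (-17/5, 23/10)ᵀ = (-1/5, -4)ᵀ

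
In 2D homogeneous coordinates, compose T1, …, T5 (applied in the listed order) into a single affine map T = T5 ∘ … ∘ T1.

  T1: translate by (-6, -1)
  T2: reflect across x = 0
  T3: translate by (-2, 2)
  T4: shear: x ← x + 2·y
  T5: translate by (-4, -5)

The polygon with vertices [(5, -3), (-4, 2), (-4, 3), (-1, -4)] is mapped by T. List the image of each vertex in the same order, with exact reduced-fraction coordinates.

T1 translate by (-6, -1): (5, -3) → (-1, -4); (-4, 2) → (-10, 1); (-4, 3) → (-10, 2); (-1, -4) → (-7, -5)
T2 reflect across x = 0: (-1, -4) → (1, -4); (-10, 1) → (10, 1); (-10, 2) → (10, 2); (-7, -5) → (7, -5)
T3 translate by (-2, 2): (1, -4) → (-1, -2); (10, 1) → (8, 3); (10, 2) → (8, 4); (7, -5) → (5, -3)
T4 shear: x ← x + 2·y: (-1, -2) → (-5, -2); (8, 3) → (14, 3); (8, 4) → (16, 4); (5, -3) → (-1, -3)
T5 translate by (-4, -5): (-5, -2) → (-9, -7); (14, 3) → (10, -2); (16, 4) → (12, -1); (-1, -3) → (-5, -8)

image vertices: (-9, -7), (10, -2), (12, -1), (-5, -8)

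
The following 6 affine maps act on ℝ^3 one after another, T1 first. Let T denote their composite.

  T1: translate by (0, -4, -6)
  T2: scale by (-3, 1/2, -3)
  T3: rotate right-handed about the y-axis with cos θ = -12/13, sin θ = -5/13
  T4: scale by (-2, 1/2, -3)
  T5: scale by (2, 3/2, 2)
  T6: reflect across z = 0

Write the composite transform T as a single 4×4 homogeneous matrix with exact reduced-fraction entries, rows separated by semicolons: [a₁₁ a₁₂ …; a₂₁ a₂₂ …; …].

T = [-144/13 0 -60/13 360/13; 0 3/8 0 -3/2; -90/13 0 216/13 -1296/13; 0 0 0 1]

T1 = [1 0 0 0; 0 1 0 -4; 0 0 1 -6; 0 0 0 1]
T2·T1 = [-3 0 0 0; 0 1/2 0 -2; 0 0 -3 18; 0 0 0 1]
T3·…·T1 = [36/13 0 15/13 -90/13; 0 1/2 0 -2; -15/13 0 36/13 -216/13; 0 0 0 1]
T4·…·T1 = [-72/13 0 -30/13 180/13; 0 1/4 0 -1; 45/13 0 -108/13 648/13; 0 0 0 1]
T5·…·T1 = [-144/13 0 -60/13 360/13; 0 3/8 0 -3/2; 90/13 0 -216/13 1296/13; 0 0 0 1]
T6·…·T1 = [-144/13 0 -60/13 360/13; 0 3/8 0 -3/2; -90/13 0 216/13 -1296/13; 0 0 0 1]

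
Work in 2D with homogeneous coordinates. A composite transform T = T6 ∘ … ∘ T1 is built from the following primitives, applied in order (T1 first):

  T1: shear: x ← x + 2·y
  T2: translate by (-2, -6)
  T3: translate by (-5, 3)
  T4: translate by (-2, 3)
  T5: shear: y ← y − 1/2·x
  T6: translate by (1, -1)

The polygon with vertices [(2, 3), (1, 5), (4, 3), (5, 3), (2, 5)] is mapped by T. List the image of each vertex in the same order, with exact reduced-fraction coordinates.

T1 shear: x ← x + 2·y: (2, 3) → (8, 3); (1, 5) → (11, 5); (4, 3) → (10, 3); (5, 3) → (11, 3); (2, 5) → (12, 5)
T2 translate by (-2, -6): (8, 3) → (6, -3); (11, 5) → (9, -1); (10, 3) → (8, -3); (11, 3) → (9, -3); (12, 5) → (10, -1)
T3 translate by (-5, 3): (6, -3) → (1, 0); (9, -1) → (4, 2); (8, -3) → (3, 0); (9, -3) → (4, 0); (10, -1) → (5, 2)
T4 translate by (-2, 3): (1, 0) → (-1, 3); (4, 2) → (2, 5); (3, 0) → (1, 3); (4, 0) → (2, 3); (5, 2) → (3, 5)
T5 shear: y ← y − 1/2·x: (-1, 3) → (-1, 7/2); (2, 5) → (2, 4); (1, 3) → (1, 5/2); (2, 3) → (2, 2); (3, 5) → (3, 7/2)
T6 translate by (1, -1): (-1, 7/2) → (0, 5/2); (2, 4) → (3, 3); (1, 5/2) → (2, 3/2); (2, 2) → (3, 1); (3, 7/2) → (4, 5/2)

image vertices: (0, 5/2), (3, 3), (2, 3/2), (3, 1), (4, 5/2)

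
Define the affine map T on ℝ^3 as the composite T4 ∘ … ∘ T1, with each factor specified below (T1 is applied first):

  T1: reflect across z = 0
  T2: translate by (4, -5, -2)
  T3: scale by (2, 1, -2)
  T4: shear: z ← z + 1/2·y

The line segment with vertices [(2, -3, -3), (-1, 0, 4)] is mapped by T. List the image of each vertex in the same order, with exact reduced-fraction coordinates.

image vertices: (12, -8, -6), (6, -5, 19/2)

T1 reflect across z = 0: (2, -3, -3) → (2, -3, 3); (-1, 0, 4) → (-1, 0, -4)
T2 translate by (4, -5, -2): (2, -3, 3) → (6, -8, 1); (-1, 0, -4) → (3, -5, -6)
T3 scale by (2, 1, -2): (6, -8, 1) → (12, -8, -2); (3, -5, -6) → (6, -5, 12)
T4 shear: z ← z + 1/2·y: (12, -8, -2) → (12, -8, -6); (6, -5, 12) → (6, -5, 19/2)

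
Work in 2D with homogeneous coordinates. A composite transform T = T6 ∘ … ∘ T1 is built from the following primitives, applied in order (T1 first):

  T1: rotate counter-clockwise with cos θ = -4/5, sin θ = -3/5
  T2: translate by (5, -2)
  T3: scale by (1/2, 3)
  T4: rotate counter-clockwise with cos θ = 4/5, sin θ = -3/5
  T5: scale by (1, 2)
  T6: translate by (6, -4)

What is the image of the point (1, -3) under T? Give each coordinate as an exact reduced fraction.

T(p) = (33/5, -32/5)

T1 rotate counter-clockwise with cos θ = -4/5, sin θ = -3/5: (1, -3) → (-13/5, 9/5)
T2 translate by (5, -2): (-13/5, 9/5) → (12/5, -1/5)
T3 scale by (1/2, 3): (12/5, -1/5) → (6/5, -3/5)
T4 rotate counter-clockwise with cos θ = 4/5, sin θ = -3/5: (6/5, -3/5) → (3/5, -6/5)
T5 scale by (1, 2): (3/5, -6/5) → (3/5, -12/5)
T6 translate by (6, -4): (3/5, -12/5) → (33/5, -32/5)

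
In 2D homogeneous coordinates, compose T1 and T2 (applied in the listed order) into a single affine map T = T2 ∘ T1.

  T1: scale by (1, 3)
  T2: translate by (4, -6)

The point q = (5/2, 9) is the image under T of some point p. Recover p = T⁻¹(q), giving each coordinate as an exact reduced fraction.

T1 = [1 0 0; 0 3 0; 0 0 1]
T2·T1 = [1 0 4; 0 3 -6; 0 0 1]
det M = 3; M⁻¹ = [1 0 -4; 0 1/3 2; 0 0 1]
M⁻¹ · (5/2, 9)ᵀ = (-3/2, 5)ᵀ

p = (-3/2, 5)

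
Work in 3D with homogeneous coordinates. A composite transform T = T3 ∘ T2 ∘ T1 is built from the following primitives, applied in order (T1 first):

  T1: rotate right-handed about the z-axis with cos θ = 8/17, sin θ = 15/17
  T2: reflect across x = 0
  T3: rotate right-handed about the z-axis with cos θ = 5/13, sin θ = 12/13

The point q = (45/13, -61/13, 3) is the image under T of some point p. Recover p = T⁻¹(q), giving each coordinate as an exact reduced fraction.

T1 = [8/17 -15/17 0 0; 15/17 8/17 0 0; 0 0 1 0; 0 0 0 1]
T2·T1 = [-8/17 15/17 0 0; 15/17 8/17 0 0; 0 0 1 0; 0 0 0 1]
T3·…·T1 = [-220/221 -21/221 0 0; -21/221 220/221 0 0; 0 0 1 0; 0 0 0 1]
det M = -1; M⁻¹ = [-220/221 -21/221 0 0; -21/221 220/221 0 0; 0 0 1 0; 0 0 0 1]
M⁻¹ · (45/13, -61/13, 3)ᵀ = (-3, -5, 3)ᵀ

p = (-3, -5, 3)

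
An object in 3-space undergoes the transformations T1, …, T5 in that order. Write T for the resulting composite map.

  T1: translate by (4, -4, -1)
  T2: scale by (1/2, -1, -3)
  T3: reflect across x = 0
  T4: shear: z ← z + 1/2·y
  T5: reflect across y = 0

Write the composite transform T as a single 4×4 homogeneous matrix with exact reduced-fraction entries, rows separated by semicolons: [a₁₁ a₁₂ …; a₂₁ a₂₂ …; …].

T1 = [1 0 0 4; 0 1 0 -4; 0 0 1 -1; 0 0 0 1]
T2·T1 = [1/2 0 0 2; 0 -1 0 4; 0 0 -3 3; 0 0 0 1]
T3·…·T1 = [-1/2 0 0 -2; 0 -1 0 4; 0 0 -3 3; 0 0 0 1]
T4·…·T1 = [-1/2 0 0 -2; 0 -1 0 4; 0 -1/2 -3 5; 0 0 0 1]
T5·…·T1 = [-1/2 0 0 -2; 0 1 0 -4; 0 -1/2 -3 5; 0 0 0 1]

T = [-1/2 0 0 -2; 0 1 0 -4; 0 -1/2 -3 5; 0 0 0 1]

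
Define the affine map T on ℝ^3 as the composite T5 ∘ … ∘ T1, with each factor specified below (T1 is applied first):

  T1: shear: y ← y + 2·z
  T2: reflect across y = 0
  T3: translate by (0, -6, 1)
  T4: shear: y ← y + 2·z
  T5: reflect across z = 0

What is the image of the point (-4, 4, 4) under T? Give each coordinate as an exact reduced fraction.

T1 shear: y ← y + 2·z: (-4, 4, 4) → (-4, 12, 4)
T2 reflect across y = 0: (-4, 12, 4) → (-4, -12, 4)
T3 translate by (0, -6, 1): (-4, -12, 4) → (-4, -18, 5)
T4 shear: y ← y + 2·z: (-4, -18, 5) → (-4, -8, 5)
T5 reflect across z = 0: (-4, -8, 5) → (-4, -8, -5)

T(p) = (-4, -8, -5)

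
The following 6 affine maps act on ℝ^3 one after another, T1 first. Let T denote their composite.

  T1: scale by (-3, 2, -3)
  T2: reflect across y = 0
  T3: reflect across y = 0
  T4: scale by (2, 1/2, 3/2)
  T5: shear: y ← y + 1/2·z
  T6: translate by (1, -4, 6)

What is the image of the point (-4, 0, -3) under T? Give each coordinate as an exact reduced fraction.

T(p) = (25, 11/4, 39/2)

T1 scale by (-3, 2, -3): (-4, 0, -3) → (12, 0, 9)
T2 reflect across y = 0: (12, 0, 9) → (12, 0, 9)
T3 reflect across y = 0: (12, 0, 9) → (12, 0, 9)
T4 scale by (2, 1/2, 3/2): (12, 0, 9) → (24, 0, 27/2)
T5 shear: y ← y + 1/2·z: (24, 0, 27/2) → (24, 27/4, 27/2)
T6 translate by (1, -4, 6): (24, 27/4, 27/2) → (25, 11/4, 39/2)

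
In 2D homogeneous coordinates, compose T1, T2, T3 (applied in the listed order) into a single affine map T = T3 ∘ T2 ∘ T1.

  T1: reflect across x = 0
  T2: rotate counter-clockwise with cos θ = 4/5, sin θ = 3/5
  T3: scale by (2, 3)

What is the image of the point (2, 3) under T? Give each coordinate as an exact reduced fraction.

T1 reflect across x = 0: (2, 3) → (-2, 3)
T2 rotate counter-clockwise with cos θ = 4/5, sin θ = 3/5: (-2, 3) → (-17/5, 6/5)
T3 scale by (2, 3): (-17/5, 6/5) → (-34/5, 18/5)

T(p) = (-34/5, 18/5)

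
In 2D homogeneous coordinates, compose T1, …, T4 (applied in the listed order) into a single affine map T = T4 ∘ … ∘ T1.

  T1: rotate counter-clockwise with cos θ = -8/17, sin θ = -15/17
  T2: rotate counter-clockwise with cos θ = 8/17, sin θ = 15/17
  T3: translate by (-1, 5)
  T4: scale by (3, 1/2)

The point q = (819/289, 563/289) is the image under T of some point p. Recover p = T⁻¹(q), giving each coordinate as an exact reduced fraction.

p = (2, 1)

T1 = [-8/17 15/17 0; -15/17 -8/17 0; 0 0 1]
T2·T1 = [161/289 240/289 0; -240/289 161/289 0; 0 0 1]
T3·…·T1 = [161/289 240/289 -1; -240/289 161/289 5; 0 0 1]
T4·…·T1 = [483/289 720/289 -3; -120/289 161/578 5/2; 0 0 1]
det M = 3/2; M⁻¹ = [161/867 -480/289 1361/289; 80/289 322/289 -565/289; 0 0 1]
M⁻¹ · (819/289, 563/289)ᵀ = (2, 1)ᵀ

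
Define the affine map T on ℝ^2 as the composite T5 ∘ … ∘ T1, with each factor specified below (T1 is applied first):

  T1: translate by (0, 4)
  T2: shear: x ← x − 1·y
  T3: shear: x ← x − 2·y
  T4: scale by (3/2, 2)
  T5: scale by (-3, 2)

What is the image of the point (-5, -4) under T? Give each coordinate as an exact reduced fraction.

T(p) = (45/2, 0)

T1 translate by (0, 4): (-5, -4) → (-5, 0)
T2 shear: x ← x − 1·y: (-5, 0) → (-5, 0)
T3 shear: x ← x − 2·y: (-5, 0) → (-5, 0)
T4 scale by (3/2, 2): (-5, 0) → (-15/2, 0)
T5 scale by (-3, 2): (-15/2, 0) → (45/2, 0)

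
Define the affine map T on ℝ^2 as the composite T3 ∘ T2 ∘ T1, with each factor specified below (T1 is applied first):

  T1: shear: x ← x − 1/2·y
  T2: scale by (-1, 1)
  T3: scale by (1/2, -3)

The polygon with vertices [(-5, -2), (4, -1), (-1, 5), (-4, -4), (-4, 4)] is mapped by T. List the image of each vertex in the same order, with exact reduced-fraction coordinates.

image vertices: (2, 6), (-9/4, 3), (7/4, -15), (1, 12), (3, -12)

T1 shear: x ← x − 1/2·y: (-5, -2) → (-4, -2); (4, -1) → (9/2, -1); (-1, 5) → (-7/2, 5); (-4, -4) → (-2, -4); (-4, 4) → (-6, 4)
T2 scale by (-1, 1): (-4, -2) → (4, -2); (9/2, -1) → (-9/2, -1); (-7/2, 5) → (7/2, 5); (-2, -4) → (2, -4); (-6, 4) → (6, 4)
T3 scale by (1/2, -3): (4, -2) → (2, 6); (-9/2, -1) → (-9/4, 3); (7/2, 5) → (7/4, -15); (2, -4) → (1, 12); (6, 4) → (3, -12)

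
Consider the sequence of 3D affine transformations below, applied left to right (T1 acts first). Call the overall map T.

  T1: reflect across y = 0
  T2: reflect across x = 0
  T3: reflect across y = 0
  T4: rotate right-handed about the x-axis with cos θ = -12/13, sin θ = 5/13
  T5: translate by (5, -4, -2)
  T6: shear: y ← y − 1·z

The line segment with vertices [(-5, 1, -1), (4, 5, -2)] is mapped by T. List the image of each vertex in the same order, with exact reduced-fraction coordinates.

image vertices: (10, -50/13, -9/13), (1, -125/13, 23/13)

T1 reflect across y = 0: (-5, 1, -1) → (-5, -1, -1); (4, 5, -2) → (4, -5, -2)
T2 reflect across x = 0: (-5, -1, -1) → (5, -1, -1); (4, -5, -2) → (-4, -5, -2)
T3 reflect across y = 0: (5, -1, -1) → (5, 1, -1); (-4, -5, -2) → (-4, 5, -2)
T4 rotate right-handed about the x-axis with cos θ = -12/13, sin θ = 5/13: (5, 1, -1) → (5, -7/13, 17/13); (-4, 5, -2) → (-4, -50/13, 49/13)
T5 translate by (5, -4, -2): (5, -7/13, 17/13) → (10, -59/13, -9/13); (-4, -50/13, 49/13) → (1, -102/13, 23/13)
T6 shear: y ← y − 1·z: (10, -59/13, -9/13) → (10, -50/13, -9/13); (1, -102/13, 23/13) → (1, -125/13, 23/13)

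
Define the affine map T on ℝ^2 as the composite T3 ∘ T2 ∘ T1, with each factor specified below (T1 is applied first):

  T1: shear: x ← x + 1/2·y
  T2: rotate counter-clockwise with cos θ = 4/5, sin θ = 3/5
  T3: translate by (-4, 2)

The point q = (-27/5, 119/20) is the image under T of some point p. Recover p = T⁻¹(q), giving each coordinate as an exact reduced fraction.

p = (-3/4, 4)

T1 = [1 1/2 0; 0 1 0; 0 0 1]
T2·T1 = [4/5 -1/5 0; 3/5 11/10 0; 0 0 1]
T3·…·T1 = [4/5 -1/5 -4; 3/5 11/10 2; 0 0 1]
det M = 1; M⁻¹ = [11/10 1/5 4; -3/5 4/5 -4; 0 0 1]
M⁻¹ · (-27/5, 119/20)ᵀ = (-3/4, 4)ᵀ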